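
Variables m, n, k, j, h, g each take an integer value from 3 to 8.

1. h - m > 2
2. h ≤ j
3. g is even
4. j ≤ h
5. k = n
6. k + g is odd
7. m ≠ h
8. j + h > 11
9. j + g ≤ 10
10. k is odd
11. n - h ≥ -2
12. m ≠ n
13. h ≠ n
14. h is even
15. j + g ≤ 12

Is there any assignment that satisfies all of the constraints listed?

Try m = 3, n = 7, k = 7, j = 6, h = 6, g = 4.
Check constraint 1: h - m = 3; constraint 8: j + h = 12; constraint 9: j + g = 10. The remaining constraints are straightforward to verify.

Satisfiable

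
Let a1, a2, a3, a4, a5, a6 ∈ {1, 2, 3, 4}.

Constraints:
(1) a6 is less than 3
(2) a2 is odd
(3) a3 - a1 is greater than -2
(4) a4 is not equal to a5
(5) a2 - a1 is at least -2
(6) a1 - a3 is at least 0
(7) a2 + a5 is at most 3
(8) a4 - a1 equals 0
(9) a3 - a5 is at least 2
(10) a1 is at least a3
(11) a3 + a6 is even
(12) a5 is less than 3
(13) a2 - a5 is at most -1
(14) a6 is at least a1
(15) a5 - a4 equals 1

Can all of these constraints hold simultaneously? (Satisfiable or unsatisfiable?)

Constraints 5, 6, 9, and 13 give a2 − a1 ≥ -2, a1 − a3 ≥ 0, a3 − a5 ≥ 2, a5 − a2 ≥ 1.
Adding all 4 inequalities: the left sides telescope to 0, and the right sides sum to (-2) + 0 + 2 + 1 = 1. So 0 ≥ 1, which is false.

Unsatisfiable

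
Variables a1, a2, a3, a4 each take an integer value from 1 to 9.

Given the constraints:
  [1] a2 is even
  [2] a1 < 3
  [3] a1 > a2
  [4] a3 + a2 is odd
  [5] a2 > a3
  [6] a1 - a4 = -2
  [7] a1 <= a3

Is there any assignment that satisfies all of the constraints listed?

Unsatisfiable

Constraints 3, 5, and 7 give a2 < a1, a1 ≤ a3, a3 < a2. Chaining: a2 < a1 ≤ a3 < a2, which forces a2 < a2 — impossible.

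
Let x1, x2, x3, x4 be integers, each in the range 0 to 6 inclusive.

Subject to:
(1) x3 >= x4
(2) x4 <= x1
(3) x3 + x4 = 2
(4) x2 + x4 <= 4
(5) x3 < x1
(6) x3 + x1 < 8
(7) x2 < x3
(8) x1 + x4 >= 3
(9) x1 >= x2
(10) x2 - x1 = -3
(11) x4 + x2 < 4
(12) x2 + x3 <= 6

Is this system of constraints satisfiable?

One satisfying assignment is x1 = 4, x2 = 1, x3 = 2, x4 = 0.
For the less obvious constraints — constraint 3: x3 + x4 = 2; constraint 4: x2 + x4 = 1; constraint 6: x3 + x1 = 6 — and the others hold by inspection.

Satisfiable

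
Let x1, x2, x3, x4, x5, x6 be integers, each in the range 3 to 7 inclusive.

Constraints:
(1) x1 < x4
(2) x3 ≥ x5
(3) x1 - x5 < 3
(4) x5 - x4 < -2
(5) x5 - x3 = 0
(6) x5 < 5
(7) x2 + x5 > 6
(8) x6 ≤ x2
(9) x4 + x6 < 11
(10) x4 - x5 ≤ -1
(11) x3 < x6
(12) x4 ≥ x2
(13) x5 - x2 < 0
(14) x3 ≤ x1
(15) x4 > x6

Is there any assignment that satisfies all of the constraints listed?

Unsatisfiable

Constraints 2, 8, 10, 11, and 12 give x6 ≤ x2, x2 ≤ x4, x4 < x5, x5 ≤ x3, x3 < x6. Chaining: x6 ≤ x2 ≤ x4 < x5 ≤ x3 < x6, which forces x6 < x6 — impossible.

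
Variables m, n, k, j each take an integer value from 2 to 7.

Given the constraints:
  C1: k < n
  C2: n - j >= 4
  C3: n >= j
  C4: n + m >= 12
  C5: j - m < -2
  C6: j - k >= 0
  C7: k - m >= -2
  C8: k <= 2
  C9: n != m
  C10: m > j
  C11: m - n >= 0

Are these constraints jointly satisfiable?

Constraints 2, 6, 7, and 11 give m − n ≥ 0, n − j ≥ 4, j − k ≥ 0, k − m ≥ -2.
Adding all 4 inequalities: the left sides telescope to 0, and the right sides sum to 0 + 4 + 0 + (-2) = 2. So 0 ≥ 2, which is false.

Unsatisfiable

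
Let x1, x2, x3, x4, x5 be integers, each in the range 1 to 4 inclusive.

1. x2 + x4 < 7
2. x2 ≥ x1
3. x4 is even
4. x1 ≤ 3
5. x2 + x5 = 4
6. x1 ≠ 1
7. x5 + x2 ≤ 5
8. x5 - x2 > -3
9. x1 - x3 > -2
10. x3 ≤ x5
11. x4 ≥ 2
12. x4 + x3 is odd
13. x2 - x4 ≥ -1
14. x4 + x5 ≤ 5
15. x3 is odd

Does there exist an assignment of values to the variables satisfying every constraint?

Satisfiable

Take x1 = 2, x2 = 3, x3 = 1, x4 = 2, x5 = 1. Then constraint 1: x2 + x4 = 5; constraint 5: x2 + x5 = 4; constraint 7: x5 + x2 = 4, and every other listed constraint is also met.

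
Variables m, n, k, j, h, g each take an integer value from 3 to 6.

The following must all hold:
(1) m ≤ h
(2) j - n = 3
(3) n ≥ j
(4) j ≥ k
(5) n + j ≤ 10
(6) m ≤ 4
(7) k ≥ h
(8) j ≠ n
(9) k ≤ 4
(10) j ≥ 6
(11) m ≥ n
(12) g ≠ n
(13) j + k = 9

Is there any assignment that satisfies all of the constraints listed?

From constraints 3 and 10: n ≥ j and j ≥ 6, so n ≥ 6. From constraints 6 and 11: n ≤ m and m ≤ 4, so n ≤ 4. But 4 < 6, so no value of n works.

Unsatisfiable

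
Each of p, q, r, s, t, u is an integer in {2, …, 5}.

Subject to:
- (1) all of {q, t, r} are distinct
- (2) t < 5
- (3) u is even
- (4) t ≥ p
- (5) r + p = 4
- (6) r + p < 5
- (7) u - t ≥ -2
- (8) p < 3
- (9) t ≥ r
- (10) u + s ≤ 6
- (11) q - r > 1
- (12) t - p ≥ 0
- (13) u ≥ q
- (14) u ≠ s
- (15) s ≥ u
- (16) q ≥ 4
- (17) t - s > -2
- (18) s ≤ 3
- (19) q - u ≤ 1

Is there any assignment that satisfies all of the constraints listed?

From constraints 13 and 16: u ≥ q and q ≥ 4, so u ≥ 4. From constraints 15 and 18: u ≤ s and s ≤ 3, so u ≤ 3. But 3 < 4, so no value of u works.

Unsatisfiable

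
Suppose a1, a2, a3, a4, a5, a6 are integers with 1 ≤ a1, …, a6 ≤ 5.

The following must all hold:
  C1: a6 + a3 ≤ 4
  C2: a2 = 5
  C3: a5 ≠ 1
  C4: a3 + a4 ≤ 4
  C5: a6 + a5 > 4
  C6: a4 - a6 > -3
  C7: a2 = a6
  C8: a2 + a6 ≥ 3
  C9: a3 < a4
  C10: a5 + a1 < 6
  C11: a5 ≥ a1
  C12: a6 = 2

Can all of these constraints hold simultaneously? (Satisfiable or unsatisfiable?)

Unsatisfiable

Constraint 2 fixes a2 = 5 and constraint 12 fixes a6 = 2, but constraint 7 requires a2 = a6. Since 5 ≠ 2, contradiction.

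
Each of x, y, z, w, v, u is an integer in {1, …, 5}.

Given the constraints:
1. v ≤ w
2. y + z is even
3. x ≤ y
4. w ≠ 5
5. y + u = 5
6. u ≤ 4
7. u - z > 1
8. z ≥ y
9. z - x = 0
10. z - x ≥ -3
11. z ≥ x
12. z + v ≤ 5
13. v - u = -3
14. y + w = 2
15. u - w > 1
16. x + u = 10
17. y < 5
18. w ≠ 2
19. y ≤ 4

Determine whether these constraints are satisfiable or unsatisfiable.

Unsatisfiable

From constraints 3 and 19: x ≤ y ≤ 4. From constraint 6: u ≤ 4. Hence x + u ≤ 8. But constraint 16 requires x + u = 10, and 10 > 8. Contradiction.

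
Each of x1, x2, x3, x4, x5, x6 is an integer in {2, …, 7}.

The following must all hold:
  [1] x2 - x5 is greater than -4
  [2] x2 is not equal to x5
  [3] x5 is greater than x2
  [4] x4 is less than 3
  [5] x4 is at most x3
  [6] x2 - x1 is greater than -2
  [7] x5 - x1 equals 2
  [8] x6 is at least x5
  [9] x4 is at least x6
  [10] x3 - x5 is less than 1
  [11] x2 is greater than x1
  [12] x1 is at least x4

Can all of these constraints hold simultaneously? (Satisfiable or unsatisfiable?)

Constraints 3, 8, 9, 11, and 12 give x1 < x2, x2 < x5, x5 ≤ x6, x6 ≤ x4, x4 ≤ x1. Chaining: x1 < x2 < x5 ≤ x6 ≤ x4 ≤ x1, which forces x1 < x1 — impossible.

Unsatisfiable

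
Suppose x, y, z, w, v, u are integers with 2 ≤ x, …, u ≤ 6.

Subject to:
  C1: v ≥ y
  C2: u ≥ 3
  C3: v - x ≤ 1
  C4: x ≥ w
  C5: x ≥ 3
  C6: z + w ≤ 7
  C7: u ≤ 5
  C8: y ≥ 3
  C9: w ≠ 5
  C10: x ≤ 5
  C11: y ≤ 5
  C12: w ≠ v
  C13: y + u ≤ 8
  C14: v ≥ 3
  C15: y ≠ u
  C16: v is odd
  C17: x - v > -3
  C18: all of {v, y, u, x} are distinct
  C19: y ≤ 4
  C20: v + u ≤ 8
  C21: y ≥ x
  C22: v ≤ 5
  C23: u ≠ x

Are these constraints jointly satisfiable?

Constraints 2, 5, 7, 8, 10, 11, 14, and 22 confine each of v, y, u, x to the 3 values {3, …, 5}.
Constraint 18 requires all 4 of them to be distinct, but only 3 values are available — impossible by the pigeonhole principle.

Unsatisfiable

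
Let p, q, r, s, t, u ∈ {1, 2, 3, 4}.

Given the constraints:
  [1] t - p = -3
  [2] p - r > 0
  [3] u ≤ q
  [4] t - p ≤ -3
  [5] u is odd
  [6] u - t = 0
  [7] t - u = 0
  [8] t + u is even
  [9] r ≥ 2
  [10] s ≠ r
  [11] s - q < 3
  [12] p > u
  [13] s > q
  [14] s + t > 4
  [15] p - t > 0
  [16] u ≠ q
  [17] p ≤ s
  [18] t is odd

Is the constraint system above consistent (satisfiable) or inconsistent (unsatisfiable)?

Satisfiable

Setting (p, q, r, s, t, u) = (4, 2, 3, 4, 1, 1) satisfies everything: constraint 1: t - p = -3; constraint 2: p - r = 1; constraint 4: t - p = -3, and the others follow.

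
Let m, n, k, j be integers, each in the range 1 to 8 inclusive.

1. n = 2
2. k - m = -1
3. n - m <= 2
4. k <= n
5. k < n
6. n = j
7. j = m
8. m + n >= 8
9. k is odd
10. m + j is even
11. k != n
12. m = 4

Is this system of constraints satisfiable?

Constraint 1 fixes n = 2 and constraint 12 fixes m = 4. Constraints 6 and 7 give n = j = m, so n = m. But 2 ≠ 4 — contradiction.

Unsatisfiable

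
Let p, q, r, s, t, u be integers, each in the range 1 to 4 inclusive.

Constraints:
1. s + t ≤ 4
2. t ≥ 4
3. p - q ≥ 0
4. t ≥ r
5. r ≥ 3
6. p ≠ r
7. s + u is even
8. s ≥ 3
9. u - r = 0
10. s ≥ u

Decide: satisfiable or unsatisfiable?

Unsatisfiable

From constraint 8: s ≥ 3. From constraints 4 and 5: t ≥ r ≥ 3. Hence s + t ≥ 6. But constraint 1 requires s + t ≤ 4, and 4 < 6. Contradiction.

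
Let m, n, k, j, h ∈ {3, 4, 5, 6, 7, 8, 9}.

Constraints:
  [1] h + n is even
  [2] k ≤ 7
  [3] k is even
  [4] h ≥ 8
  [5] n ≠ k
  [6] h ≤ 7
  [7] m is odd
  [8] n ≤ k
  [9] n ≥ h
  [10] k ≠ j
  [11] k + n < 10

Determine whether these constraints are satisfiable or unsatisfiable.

Unsatisfiable

From constraints 4 and 9: n ≥ h and h ≥ 8, so n ≥ 8. From constraints 2 and 8: n ≤ k and k ≤ 7, so n ≤ 7. But 7 < 8, so no value of n works.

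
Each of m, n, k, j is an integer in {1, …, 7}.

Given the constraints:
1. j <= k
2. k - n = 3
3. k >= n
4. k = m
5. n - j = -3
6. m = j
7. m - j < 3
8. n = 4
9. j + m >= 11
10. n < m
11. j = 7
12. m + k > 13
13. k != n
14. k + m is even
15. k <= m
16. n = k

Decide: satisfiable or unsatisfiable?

Constraint 8 fixes n = 4 and constraint 11 fixes j = 7. Constraints 4, 6, and 16 give n = k = m = j, so n = j. But 4 ≠ 7 — contradiction.

Unsatisfiable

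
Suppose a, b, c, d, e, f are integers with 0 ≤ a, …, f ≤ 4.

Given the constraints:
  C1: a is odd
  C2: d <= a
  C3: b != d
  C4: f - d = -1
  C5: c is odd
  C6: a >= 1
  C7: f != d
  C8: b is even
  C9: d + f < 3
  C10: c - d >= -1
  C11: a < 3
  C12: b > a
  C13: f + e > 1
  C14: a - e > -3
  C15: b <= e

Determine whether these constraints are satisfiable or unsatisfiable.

Take a = 1, b = 2, c = 3, d = 1, e = 2, f = 0. Then constraint 4: f - d = -1; constraint 9: d + f = 1, and every other listed constraint is also met.

Satisfiable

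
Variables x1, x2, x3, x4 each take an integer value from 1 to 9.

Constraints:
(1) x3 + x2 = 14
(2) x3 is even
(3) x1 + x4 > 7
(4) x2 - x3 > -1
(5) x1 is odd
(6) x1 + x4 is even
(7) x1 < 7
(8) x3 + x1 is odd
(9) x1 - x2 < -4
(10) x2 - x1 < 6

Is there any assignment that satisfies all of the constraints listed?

Satisfiable

The assignment x1 = 3, x2 = 8, x3 = 6, x4 = 5 works:
  constraint 1 holds since x3 + x2 = 14.
  constraint 3 holds since x1 + x4 = 8.
  constraint 4 holds since x2 - x3 = 2.
The rest check out directly.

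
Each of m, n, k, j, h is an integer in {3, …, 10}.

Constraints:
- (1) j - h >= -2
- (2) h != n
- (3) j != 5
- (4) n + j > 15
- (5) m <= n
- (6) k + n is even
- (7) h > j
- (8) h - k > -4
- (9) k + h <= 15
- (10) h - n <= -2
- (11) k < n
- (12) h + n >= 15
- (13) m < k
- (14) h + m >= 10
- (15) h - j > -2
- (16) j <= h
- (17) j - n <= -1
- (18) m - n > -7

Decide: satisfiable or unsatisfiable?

One satisfying assignment is m = 6, n = 10, k = 8, j = 6, h = 7.
For the less obvious constraints — constraint 1: j - h = -1; constraint 4: n + j = 16; constraint 8: h - k = -1 — and the others hold by inspection.

Satisfiable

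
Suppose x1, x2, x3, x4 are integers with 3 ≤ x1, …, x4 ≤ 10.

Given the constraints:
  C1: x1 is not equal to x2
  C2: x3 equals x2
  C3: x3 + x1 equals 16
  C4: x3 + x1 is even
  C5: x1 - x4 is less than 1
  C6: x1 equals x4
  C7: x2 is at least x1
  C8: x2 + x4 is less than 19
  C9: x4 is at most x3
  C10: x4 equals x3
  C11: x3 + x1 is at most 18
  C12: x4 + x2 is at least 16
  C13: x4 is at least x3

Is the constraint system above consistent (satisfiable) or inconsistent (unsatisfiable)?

Unsatisfiable

From constraints 2, 6, and 10, x1 = x4 = x3 = x2, so x1 = x2. But constraint 1 says x1 ≠ x2. Contradiction.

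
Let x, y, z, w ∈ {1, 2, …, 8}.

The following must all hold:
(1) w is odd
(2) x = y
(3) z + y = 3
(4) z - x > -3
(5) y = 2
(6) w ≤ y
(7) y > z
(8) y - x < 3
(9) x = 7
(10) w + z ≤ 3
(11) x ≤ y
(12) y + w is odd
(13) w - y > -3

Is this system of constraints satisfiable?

Unsatisfiable

Constraint 9 fixes x = 7 and constraint 5 fixes y = 2, but constraint 2 requires x = y. Since 7 ≠ 2, contradiction.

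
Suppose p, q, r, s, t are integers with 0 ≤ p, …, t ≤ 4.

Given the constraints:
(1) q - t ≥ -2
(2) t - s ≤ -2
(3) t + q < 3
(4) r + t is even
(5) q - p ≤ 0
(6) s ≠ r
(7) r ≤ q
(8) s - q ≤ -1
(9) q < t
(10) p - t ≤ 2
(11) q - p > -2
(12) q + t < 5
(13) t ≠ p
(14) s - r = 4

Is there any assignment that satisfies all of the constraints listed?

Unsatisfiable

Constraints 2, 5, 8, and 10 give s − t ≥ 2, t − p ≥ -2, p − q ≥ 0, q − s ≥ 1.
Adding all 4 inequalities: the left sides telescope to 0, and the right sides sum to 2 + (-2) + 0 + 1 = 1. So 0 ≥ 1, which is false.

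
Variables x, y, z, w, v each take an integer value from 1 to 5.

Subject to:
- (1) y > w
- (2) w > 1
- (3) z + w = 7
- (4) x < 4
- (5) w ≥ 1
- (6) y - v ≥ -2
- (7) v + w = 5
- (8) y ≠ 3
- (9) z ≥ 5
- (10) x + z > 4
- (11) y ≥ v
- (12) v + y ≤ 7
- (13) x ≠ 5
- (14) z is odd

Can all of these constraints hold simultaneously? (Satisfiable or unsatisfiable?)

Satisfiable

Try x = 2, y = 4, z = 5, w = 2, v = 3.
Check constraint 3: z + w = 7; constraint 6: y - v = 1. The remaining constraints are straightforward to verify.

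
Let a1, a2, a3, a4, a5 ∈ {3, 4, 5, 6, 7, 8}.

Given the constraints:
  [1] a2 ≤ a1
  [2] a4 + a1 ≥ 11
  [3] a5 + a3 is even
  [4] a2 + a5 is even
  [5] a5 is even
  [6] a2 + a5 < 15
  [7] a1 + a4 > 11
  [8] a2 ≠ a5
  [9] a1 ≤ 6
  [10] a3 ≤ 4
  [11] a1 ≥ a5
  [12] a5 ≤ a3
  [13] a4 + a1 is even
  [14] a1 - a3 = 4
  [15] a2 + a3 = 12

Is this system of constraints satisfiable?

From constraints 1 and 9: a2 ≤ a1 ≤ 6. From constraint 10: a3 ≤ 4. Hence a2 + a3 ≤ 10. But constraint 15 requires a2 + a3 = 12, and 12 > 10. Contradiction.

Unsatisfiable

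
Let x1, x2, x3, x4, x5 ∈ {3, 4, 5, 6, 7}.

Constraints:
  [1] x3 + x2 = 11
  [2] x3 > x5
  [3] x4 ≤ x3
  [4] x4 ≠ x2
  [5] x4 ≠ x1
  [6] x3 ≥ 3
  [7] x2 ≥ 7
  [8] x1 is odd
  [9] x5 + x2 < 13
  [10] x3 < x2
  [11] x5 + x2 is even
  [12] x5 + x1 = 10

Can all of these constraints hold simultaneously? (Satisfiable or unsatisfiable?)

Satisfiable

Setting (x1, x2, x3, x4, x5) = (7, 7, 4, 4, 3) satisfies everything: constraint 1: x3 + x2 = 11; constraint 9: x5 + x2 = 10; constraint 12: x5 + x1 = 10, and the others follow.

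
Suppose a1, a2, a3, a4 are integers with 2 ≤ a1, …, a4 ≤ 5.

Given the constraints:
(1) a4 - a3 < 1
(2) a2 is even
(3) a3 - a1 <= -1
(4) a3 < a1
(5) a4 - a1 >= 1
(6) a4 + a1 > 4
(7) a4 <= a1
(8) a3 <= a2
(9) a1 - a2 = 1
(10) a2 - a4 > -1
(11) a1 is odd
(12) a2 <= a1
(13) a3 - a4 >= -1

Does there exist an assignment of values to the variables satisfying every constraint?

Unsatisfiable

Constraints 3, 5, and 13 give a1 − a3 ≥ 1, a3 − a4 ≥ -1, a4 − a1 ≥ 1.
Adding all 3 inequalities: the left sides telescope to 0, and the right sides sum to 1 + (-1) + 1 = 1. So 0 ≥ 1, which is false.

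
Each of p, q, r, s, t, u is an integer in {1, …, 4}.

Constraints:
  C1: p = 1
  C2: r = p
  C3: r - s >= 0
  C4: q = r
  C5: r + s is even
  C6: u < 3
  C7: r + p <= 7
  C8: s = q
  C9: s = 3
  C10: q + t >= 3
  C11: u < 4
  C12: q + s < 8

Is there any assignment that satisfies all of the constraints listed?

Unsatisfiable

Constraint 9 fixes s = 3 and constraint 1 fixes p = 1. Constraints 2, 4, and 8 give s = q = r = p, so s = p. But 3 ≠ 1 — contradiction.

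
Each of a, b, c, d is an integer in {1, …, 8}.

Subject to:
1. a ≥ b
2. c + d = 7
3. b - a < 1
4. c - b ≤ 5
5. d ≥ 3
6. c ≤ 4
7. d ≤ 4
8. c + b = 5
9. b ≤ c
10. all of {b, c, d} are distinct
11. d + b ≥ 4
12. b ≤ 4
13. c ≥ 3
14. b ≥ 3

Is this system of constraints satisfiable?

Constraints 5, 6, 7, 12, 13, and 14 confine each of b, c, d to the 2 values {3, 4}.
Constraint 10 requires all 3 of them to be distinct, but only 2 values are available — impossible by the pigeonhole principle.

Unsatisfiable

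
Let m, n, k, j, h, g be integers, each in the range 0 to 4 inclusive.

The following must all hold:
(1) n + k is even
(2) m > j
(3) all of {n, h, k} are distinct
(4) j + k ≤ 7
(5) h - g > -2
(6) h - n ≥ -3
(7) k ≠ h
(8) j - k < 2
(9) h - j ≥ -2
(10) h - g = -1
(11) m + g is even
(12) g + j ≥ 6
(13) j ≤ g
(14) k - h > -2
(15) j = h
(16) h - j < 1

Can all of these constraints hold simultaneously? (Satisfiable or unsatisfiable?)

Satisfiable

Setting (m, n, k, j, h, g) = (4, 4, 2, 3, 3, 4) satisfies everything: constraint 4: j + k = 5; constraint 5: h - g = -1; constraint 6: h - n = -1, and the others follow.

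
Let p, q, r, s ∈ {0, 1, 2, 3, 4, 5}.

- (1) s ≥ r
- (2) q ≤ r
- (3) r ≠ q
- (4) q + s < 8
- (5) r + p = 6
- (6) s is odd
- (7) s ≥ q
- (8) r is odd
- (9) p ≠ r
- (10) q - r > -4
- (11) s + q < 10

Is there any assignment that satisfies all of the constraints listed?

Satisfiable

Setting (p, q, r, s) = (1, 2, 5, 5) satisfies everything: constraint 4: q + s = 7; constraint 5: r + p = 6, and the others follow.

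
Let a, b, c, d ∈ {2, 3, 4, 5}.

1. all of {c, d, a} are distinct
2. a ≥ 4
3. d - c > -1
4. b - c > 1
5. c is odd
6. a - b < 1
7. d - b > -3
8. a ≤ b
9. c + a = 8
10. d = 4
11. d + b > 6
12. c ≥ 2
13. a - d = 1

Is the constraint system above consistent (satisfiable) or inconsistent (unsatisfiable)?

Try a = 5, b = 5, c = 3, d = 4.
Check constraint 3: d - c = 1; constraint 4: b - c = 2; constraint 6: a - b = 0. The remaining constraints are straightforward to verify.

Satisfiable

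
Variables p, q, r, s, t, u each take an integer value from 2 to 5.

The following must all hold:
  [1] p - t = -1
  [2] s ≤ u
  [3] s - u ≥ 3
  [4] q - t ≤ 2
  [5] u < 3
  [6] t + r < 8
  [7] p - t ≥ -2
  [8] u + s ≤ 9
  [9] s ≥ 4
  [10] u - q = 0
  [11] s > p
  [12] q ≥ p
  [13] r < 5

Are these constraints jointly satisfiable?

Unsatisfiable

From constraints 2 and 9: u ≥ s and s ≥ 4, so u ≥ 4. From constraint 5: u ≤ 2. But 2 < 4, so no value of u works.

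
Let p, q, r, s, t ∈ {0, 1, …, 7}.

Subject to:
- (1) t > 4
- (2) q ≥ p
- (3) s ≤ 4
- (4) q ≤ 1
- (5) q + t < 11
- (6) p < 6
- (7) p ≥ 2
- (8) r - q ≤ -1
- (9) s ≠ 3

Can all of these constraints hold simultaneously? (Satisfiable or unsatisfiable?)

From constraints 2 and 7: q ≥ p and p ≥ 2, so q ≥ 2. From constraint 4: q ≤ 1. But 1 < 2, so no value of q works.

Unsatisfiable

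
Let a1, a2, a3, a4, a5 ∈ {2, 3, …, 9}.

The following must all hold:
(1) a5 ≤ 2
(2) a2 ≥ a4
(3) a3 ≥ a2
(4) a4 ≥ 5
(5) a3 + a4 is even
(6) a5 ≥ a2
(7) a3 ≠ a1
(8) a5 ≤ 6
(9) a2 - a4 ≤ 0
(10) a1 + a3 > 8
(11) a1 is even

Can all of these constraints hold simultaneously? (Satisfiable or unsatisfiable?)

From constraints 2 and 4: a2 ≥ a4 and a4 ≥ 5, so a2 ≥ 5. From constraints 1 and 6: a2 ≤ a5 and a5 ≤ 2, so a2 ≤ 2. But 2 < 5, so no value of a2 works.

Unsatisfiable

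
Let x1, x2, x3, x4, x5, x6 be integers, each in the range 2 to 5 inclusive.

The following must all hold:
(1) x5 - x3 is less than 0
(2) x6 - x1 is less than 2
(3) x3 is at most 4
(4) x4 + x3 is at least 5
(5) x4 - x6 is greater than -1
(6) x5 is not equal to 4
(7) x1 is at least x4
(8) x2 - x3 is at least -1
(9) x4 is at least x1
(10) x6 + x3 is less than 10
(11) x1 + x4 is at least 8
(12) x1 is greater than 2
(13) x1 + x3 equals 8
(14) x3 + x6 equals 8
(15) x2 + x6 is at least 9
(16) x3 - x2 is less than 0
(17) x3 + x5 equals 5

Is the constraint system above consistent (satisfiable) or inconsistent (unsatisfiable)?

Satisfiable

The assignment x1 = 5, x2 = 5, x3 = 3, x4 = 5, x5 = 2, x6 = 5 works:
  constraint 1 holds since x5 - x3 = -1.
  constraint 2 holds since x6 - x1 = 0.
The rest check out directly.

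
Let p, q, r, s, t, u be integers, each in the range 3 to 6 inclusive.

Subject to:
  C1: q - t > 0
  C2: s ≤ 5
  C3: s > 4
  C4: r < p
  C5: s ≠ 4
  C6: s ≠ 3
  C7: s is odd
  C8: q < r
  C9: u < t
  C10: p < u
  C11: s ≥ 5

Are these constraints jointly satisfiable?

Unsatisfiable

Constraints 1, 4, 8, 9, and 10 give q < r, r < p, p < u, u < t, t < q. Chaining: q < r < p < u < t < q, which forces q < q — impossible.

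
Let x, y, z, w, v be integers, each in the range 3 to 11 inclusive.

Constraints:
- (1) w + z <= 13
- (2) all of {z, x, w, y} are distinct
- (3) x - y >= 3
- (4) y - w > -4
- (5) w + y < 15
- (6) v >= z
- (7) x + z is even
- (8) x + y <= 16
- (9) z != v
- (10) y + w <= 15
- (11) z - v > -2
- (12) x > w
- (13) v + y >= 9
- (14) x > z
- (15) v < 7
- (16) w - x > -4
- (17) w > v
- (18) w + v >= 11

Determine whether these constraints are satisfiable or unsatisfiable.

Satisfiable

The assignment x = 8, y = 5, z = 4, w = 7, v = 5 works:
  constraint 1 holds since w + z = 11.
  constraint 3 holds since x - y = 3.
  constraint 4 holds since y - w = -2.
The rest check out directly.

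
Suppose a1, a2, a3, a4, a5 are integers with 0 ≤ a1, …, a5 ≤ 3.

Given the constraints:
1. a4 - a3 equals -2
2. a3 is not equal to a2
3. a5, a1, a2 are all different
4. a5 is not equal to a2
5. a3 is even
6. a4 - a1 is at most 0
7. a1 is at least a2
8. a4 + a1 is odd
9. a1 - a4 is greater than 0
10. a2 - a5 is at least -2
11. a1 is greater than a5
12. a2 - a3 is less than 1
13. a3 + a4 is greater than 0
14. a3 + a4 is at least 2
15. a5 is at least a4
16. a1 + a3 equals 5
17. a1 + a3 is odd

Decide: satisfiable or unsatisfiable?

Satisfiable

Setting (a1, a2, a3, a4, a5) = (3, 0, 2, 0, 2) satisfies everything: constraint 1: a4 - a3 = -2; constraint 6: a4 - a1 = -3, and the others follow.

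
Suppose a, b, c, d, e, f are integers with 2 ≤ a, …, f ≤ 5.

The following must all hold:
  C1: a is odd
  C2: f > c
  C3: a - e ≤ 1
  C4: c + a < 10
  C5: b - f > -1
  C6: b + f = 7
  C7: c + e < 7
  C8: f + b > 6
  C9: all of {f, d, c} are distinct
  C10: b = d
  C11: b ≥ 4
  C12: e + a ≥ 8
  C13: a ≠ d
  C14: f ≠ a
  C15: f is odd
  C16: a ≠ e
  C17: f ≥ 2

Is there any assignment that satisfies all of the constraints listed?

Satisfiable

One satisfying assignment is a = 5, b = 4, c = 2, d = 4, e = 4, f = 3.
For the less obvious constraints — constraint 3: a - e = 1; constraint 4: c + a = 7 — and the others hold by inspection.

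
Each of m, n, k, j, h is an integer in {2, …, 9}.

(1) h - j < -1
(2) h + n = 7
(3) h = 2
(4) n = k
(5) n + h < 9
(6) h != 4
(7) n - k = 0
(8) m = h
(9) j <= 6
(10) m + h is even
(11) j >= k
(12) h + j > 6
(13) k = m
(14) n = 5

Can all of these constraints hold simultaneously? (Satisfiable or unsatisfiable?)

Constraint 14 fixes n = 5 and constraint 3 fixes h = 2. Constraints 4, 8, and 13 give n = k = m = h, so n = h. But 5 ≠ 2 — contradiction.

Unsatisfiable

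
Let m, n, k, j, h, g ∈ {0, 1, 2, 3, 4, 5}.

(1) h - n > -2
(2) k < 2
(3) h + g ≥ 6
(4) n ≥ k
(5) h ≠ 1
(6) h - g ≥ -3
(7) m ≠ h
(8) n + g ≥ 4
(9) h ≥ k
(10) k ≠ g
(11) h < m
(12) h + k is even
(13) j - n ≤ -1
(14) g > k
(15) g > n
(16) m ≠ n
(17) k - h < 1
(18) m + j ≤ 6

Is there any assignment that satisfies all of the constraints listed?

Setting (m, n, k, j, h, g) = (4, 2, 0, 0, 2, 4) satisfies everything: constraint 1: h - n = 0; constraint 3: h + g = 6, and the others follow.

Satisfiable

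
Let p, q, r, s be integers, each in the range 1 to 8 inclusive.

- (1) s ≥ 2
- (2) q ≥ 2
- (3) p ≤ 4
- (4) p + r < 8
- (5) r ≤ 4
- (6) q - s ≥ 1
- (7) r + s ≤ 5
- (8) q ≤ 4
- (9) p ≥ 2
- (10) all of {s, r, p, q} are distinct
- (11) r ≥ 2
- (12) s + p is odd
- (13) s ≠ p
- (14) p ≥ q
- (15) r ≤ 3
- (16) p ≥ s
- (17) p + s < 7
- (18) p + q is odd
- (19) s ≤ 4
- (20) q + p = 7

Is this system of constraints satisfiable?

Constraints 1, 2, 3, 5, 8, 9, 11, and 19 confine each of s, r, p, q to the 3 values {2, …, 4}.
Constraint 10 requires all 4 of them to be distinct, but only 3 values are available — impossible by the pigeonhole principle.

Unsatisfiable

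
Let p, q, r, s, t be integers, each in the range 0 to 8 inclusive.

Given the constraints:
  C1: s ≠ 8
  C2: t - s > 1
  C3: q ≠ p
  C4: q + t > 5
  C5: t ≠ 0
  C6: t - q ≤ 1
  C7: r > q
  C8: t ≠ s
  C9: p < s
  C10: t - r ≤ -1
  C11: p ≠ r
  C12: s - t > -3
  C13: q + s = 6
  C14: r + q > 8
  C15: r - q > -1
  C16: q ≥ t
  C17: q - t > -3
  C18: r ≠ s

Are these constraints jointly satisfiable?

Satisfiable

Try p = 1, q = 4, r = 6, s = 2, t = 4.
Check constraint 2: t - s = 2; constraint 4: q + t = 8; constraint 6: t - q = 0. The remaining constraints are straightforward to verify.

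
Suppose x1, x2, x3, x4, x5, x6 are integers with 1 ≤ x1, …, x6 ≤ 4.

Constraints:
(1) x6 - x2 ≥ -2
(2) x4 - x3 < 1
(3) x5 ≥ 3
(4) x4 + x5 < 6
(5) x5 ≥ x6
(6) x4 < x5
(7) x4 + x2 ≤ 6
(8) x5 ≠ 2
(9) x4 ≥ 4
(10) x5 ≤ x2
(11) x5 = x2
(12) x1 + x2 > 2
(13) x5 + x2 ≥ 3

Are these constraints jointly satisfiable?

From constraint 9: x4 ≥ 4. From constraints 3 and 10: x2 ≥ x5 ≥ 3. Hence x4 + x2 ≥ 7. But constraint 7 requires x4 + x2 ≤ 6, and 6 < 7. Contradiction.

Unsatisfiable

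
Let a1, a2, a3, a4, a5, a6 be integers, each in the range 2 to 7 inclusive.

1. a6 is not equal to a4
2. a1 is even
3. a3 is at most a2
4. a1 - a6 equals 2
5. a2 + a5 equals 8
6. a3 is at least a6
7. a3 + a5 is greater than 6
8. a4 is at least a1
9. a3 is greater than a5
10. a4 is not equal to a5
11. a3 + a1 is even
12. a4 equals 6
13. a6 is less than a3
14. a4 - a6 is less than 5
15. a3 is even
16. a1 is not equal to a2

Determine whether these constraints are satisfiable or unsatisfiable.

Setting (a1, a2, a3, a4, a5, a6) = (4, 5, 4, 6, 3, 2) satisfies everything: constraint 4: a1 - a6 = 2; constraint 5: a2 + a5 = 8; constraint 7: a3 + a5 = 7, and the others follow.

Satisfiable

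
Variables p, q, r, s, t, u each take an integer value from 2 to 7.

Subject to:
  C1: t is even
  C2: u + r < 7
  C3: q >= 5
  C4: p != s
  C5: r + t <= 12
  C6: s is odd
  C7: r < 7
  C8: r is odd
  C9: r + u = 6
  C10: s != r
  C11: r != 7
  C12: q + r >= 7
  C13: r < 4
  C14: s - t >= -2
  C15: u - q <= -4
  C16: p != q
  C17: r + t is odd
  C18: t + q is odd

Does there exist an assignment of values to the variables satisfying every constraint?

The assignment p = 2, q = 7, r = 3, s = 7, t = 6, u = 3 works:
  constraint 2 holds since u + r = 6.
  constraint 5 holds since r + t = 9.
  constraint 9 holds since r + u = 6.
The rest check out directly.

Satisfiable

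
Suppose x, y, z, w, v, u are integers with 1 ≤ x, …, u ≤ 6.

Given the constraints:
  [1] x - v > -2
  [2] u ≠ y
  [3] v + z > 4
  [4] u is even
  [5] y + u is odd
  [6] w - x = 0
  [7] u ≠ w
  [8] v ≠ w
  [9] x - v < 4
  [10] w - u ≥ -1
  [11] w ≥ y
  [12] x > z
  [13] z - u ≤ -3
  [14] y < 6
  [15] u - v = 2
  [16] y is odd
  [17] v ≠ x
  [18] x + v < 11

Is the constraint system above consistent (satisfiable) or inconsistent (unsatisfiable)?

Take x = 5, y = 1, z = 1, w = 5, v = 4, u = 6. Then constraint 1: x - v = 1; constraint 3: v + z = 5; constraint 6: w - x = 0, and every other listed constraint is also met.

Satisfiable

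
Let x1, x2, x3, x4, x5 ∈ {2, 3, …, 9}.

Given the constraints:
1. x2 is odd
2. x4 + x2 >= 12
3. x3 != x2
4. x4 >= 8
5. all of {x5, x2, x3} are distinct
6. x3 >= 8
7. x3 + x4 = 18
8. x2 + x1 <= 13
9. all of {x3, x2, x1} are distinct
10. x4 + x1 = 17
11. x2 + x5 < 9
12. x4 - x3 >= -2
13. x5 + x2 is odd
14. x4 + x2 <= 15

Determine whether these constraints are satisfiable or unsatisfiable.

Satisfiable

The assignment x1 = 8, x2 = 5, x3 = 9, x4 = 9, x5 = 2 works:
  constraint 2 holds since x4 + x2 = 14.
  constraint 7 holds since x3 + x4 = 18.
  constraint 8 holds since x2 + x1 = 13.
The rest check out directly.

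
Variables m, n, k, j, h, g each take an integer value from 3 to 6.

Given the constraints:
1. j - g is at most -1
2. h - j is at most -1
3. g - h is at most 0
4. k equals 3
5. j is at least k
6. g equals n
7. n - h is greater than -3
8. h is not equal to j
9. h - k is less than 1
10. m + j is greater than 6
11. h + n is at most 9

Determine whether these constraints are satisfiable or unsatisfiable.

Constraints 1, 2, and 3 give j − h ≥ 1, h − g ≥ 0, g − j ≥ 1.
Adding all 3 inequalities: the left sides telescope to 0, and the right sides sum to 1 + 0 + 1 = 2. So 0 ≥ 2, which is false.

Unsatisfiable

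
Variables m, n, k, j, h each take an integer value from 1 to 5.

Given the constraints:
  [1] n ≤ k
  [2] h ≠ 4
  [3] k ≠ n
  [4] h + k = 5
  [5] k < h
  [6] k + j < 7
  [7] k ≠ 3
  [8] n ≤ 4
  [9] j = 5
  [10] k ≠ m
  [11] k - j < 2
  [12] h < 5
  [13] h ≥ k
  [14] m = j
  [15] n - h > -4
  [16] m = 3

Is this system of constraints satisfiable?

Constraint 16 fixes m = 3 and constraint 9 fixes j = 5, but constraint 14 requires m = j. Since 3 ≠ 5, contradiction.

Unsatisfiable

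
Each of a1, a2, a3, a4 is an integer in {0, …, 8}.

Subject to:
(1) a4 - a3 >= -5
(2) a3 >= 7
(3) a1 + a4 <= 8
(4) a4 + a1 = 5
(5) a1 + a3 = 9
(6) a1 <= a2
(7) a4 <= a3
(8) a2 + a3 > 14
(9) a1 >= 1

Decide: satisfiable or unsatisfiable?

Satisfiable

Take a1 = 1, a2 = 8, a3 = 8, a4 = 4. Then constraint 1: a4 - a3 = -4; constraint 3: a1 + a4 = 5; constraint 4: a4 + a1 = 5, and every other listed constraint is also met.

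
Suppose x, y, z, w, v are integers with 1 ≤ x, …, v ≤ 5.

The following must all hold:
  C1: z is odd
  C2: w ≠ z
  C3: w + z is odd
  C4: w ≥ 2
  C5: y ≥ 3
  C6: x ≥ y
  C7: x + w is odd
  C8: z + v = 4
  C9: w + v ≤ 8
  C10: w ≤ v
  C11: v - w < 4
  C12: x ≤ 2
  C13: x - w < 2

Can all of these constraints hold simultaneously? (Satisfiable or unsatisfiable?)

From constraints 5 and 6: x ≥ y and y ≥ 3, so x ≥ 3. From constraint 12: x ≤ 2. But 2 < 3, so no value of x works.

Unsatisfiable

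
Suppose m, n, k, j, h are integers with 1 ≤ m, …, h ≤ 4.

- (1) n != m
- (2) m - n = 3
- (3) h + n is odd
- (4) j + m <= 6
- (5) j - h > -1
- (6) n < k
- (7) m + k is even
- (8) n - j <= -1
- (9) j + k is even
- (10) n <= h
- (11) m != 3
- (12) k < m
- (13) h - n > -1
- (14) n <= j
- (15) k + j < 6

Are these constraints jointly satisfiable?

The assignment m = 4, n = 1, k = 2, j = 2, h = 2 works:
  constraint 2 holds since m - n = 3.
  constraint 4 holds since j + m = 6.
The rest check out directly.

Satisfiable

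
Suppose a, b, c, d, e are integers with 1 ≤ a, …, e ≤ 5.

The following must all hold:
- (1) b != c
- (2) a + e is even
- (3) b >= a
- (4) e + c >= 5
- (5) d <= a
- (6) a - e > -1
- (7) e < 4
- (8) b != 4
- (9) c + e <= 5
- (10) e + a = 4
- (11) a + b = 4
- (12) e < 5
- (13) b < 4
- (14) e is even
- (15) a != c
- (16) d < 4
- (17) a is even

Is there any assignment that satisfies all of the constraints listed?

Satisfiable

The assignment a = 2, b = 2, c = 3, d = 2, e = 2 works:
  constraint 4 holds since e + c = 5.
  constraint 6 holds since a - e = 0.
The rest check out directly.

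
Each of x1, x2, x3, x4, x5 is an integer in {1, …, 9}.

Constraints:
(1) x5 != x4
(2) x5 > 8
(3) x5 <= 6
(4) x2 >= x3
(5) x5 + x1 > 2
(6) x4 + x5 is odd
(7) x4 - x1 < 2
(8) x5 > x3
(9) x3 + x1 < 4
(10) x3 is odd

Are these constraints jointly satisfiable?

From constraint 2: x5 ≥ 9. From constraint 3: x5 ≤ 6. But 6 < 9, so no value of x5 works.

Unsatisfiable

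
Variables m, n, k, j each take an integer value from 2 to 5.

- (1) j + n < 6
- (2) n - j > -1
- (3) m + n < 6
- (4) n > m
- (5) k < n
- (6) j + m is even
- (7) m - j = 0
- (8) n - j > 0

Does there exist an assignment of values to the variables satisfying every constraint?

Take m = 2, n = 3, k = 2, j = 2. Then constraint 1: j + n = 5; constraint 2: n - j = 1, and every other listed constraint is also met.

Satisfiable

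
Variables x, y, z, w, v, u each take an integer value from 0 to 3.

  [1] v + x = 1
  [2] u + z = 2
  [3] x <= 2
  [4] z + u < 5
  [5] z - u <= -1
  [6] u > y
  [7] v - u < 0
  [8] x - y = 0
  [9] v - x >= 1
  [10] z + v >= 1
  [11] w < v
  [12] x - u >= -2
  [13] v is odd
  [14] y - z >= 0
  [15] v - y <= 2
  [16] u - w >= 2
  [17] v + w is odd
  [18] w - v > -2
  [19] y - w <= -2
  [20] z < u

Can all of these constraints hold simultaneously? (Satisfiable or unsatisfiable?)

Unsatisfiable

Constraints 9, 12, 15, 16, and 19 give x − u ≥ -2, u − w ≥ 2, w − y ≥ 2, y − v ≥ -2, v − x ≥ 1.
Adding all 5 inequalities: the left sides telescope to 0, and the right sides sum to (-2) + 2 + 2 + (-2) + 1 = 1. So 0 ≥ 1, which is false.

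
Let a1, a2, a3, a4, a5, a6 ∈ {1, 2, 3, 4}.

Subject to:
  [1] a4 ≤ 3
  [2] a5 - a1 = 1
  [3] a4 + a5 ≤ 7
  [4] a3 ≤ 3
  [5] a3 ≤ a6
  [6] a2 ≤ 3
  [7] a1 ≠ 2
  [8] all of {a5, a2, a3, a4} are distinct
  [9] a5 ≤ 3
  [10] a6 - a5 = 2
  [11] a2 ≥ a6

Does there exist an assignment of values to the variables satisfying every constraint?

Constraints 1, 4, 6, and 9 confine each of a5, a2, a3, a4 to the 3 values {1, …, 3} (the domain already gives each ≥ 1).
Constraint 8 requires all 4 of them to be distinct, but only 3 values are available — impossible by the pigeonhole principle.

Unsatisfiable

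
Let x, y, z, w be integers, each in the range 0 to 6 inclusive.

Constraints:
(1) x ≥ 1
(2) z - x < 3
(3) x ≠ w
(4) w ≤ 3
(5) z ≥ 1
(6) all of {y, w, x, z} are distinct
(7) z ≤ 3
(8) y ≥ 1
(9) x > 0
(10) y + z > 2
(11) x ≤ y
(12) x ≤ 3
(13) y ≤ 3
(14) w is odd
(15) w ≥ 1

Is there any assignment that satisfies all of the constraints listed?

Constraints 1, 4, 5, 7, 8, 12, 13, and 15 confine each of y, w, x, z to the 3 values {1, …, 3}.
Constraint 6 requires all 4 of them to be distinct, but only 3 values are available — impossible by the pigeonhole principle.

Unsatisfiable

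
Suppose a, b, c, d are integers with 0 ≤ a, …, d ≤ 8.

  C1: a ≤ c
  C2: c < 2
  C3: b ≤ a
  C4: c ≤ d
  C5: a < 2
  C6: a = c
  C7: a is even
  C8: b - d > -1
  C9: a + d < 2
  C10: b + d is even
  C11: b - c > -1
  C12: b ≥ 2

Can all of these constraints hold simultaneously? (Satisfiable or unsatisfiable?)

From constraints 3 and 12: a ≥ b and b ≥ 2, so a ≥ 2. From constraint 5: a ≤ 1. But 1 < 2, so no value of a works.

Unsatisfiable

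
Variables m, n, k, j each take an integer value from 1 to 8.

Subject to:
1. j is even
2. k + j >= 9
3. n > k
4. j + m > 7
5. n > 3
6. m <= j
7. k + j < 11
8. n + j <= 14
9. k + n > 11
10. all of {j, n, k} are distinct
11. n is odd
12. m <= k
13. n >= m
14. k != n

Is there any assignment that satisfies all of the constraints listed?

Satisfiable

Setting (m, n, k, j) = (4, 7, 6, 4) satisfies everything: constraint 2: k + j = 10; constraint 4: j + m = 8; constraint 7: k + j = 10, and the others follow.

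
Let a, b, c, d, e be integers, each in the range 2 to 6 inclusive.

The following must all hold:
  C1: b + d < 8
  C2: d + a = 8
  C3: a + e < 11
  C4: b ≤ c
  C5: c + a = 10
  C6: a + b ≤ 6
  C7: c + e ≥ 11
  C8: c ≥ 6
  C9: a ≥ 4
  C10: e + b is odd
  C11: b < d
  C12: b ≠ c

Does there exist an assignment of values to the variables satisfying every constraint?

Try a = 4, b = 2, c = 6, d = 4, e = 5.
Check constraint 1: b + d = 6; constraint 2: d + a = 8; constraint 3: a + e = 9. The remaining constraints are straightforward to verify.

Satisfiable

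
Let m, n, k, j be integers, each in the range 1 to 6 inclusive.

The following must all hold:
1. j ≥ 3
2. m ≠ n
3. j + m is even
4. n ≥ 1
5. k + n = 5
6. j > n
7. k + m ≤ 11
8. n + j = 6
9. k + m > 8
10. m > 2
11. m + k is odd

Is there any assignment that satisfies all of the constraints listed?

Try m = 6, n = 2, k = 3, j = 4.
Check constraint 5: k + n = 5; constraint 7: k + m = 9; constraint 8: n + j = 6. The remaining constraints are straightforward to verify.

Satisfiable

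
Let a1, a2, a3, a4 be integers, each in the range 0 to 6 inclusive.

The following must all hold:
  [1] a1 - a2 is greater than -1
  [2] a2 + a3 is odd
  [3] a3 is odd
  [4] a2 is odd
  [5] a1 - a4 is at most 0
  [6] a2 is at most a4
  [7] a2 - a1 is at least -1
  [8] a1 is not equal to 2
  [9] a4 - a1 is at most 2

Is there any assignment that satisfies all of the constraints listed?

Constraint 4 makes a2 odd and constraint 3 makes a3 odd, so a2 + a3 must be even. Constraint 2 says a2 + a3 is odd — contradiction.

Unsatisfiable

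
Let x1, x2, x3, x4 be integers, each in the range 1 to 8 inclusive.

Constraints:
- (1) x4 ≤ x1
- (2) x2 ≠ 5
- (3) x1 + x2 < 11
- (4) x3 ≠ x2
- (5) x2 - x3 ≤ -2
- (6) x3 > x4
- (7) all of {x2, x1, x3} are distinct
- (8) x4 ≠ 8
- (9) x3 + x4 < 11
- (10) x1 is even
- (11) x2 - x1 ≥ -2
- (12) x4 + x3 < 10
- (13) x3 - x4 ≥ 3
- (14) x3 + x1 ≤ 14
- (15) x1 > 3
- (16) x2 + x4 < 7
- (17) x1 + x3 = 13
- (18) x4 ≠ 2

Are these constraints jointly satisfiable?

Satisfiable

Take x1 = 6, x2 = 4, x3 = 7, x4 = 1. Then constraint 3: x1 + x2 = 10; constraint 5: x2 - x3 = -3; constraint 9: x3 + x4 = 8, and every other listed constraint is also met.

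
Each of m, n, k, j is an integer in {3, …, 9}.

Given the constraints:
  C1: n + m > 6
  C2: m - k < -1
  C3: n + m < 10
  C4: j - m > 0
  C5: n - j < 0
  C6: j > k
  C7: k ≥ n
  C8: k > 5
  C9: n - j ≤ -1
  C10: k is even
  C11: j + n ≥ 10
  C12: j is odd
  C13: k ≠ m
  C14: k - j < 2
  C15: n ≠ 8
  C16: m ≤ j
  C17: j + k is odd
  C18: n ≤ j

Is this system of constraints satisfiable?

One satisfying assignment is m = 4, n = 4, k = 6, j = 7.
For the less obvious constraints — constraint 1: n + m = 8; constraint 2: m - k = -2; constraint 3: n + m = 8 — and the others hold by inspection.

Satisfiable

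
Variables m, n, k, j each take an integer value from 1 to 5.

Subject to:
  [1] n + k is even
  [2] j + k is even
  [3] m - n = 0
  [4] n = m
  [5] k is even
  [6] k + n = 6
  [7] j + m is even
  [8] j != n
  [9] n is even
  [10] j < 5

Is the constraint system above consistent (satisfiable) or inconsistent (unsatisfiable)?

Satisfiable

Try m = 4, n = 4, k = 2, j = 2.
Check constraint 3: m - n = 0; constraint 6: k + n = 6. The remaining constraints are straightforward to verify.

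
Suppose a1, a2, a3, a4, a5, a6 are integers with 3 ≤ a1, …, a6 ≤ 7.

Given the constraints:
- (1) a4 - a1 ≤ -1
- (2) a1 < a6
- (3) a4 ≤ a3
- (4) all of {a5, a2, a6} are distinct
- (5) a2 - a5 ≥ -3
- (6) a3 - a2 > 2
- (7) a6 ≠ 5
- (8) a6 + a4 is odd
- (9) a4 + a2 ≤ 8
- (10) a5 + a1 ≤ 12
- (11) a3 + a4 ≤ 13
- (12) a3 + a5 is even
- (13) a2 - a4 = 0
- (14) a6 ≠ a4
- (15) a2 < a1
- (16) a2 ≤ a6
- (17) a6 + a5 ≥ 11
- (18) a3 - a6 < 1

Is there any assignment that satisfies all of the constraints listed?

Satisfiable

One satisfying assignment is a1 = 6, a2 = 4, a3 = 7, a4 = 4, a5 = 5, a6 = 7.
For the less obvious constraints — constraint 1: a4 - a1 = -2; constraint 5: a2 - a5 = -1 — and the others hold by inspection.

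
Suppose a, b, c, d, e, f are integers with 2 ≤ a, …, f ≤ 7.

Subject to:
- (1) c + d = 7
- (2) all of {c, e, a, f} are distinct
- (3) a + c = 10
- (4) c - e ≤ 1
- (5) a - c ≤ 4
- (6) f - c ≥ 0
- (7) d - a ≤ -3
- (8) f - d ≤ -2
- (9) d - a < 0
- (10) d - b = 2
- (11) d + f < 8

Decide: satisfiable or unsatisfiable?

Unsatisfiable

Constraints 5, 6, 7, and 8 give c − a ≥ -4, a − d ≥ 3, d − f ≥ 2, f − c ≥ 0.
Adding all 4 inequalities: the left sides telescope to 0, and the right sides sum to (-4) + 3 + 2 + 0 = 1. So 0 ≥ 1, which is false.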